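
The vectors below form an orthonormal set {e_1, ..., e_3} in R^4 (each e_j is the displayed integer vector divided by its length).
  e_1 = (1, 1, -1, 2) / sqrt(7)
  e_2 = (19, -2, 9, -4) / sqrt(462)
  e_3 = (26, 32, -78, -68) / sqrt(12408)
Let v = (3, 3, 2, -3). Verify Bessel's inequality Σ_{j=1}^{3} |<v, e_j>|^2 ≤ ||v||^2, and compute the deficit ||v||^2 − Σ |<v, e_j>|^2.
Σ |<v, e_j>|^2 = 881/47; ||v||^2 = 31; deficit = 576/47

Write each e_j = u_j / sqrt(<u_j, u_j>) where u_j is the displayed integer vector. Then <v, e_j> = <v, u_j> / sqrt(<u_j, u_j>), so |<v, e_j>|^2 = <v, u_j>^2 / <u_j, u_j>.
Coefficients: <v, e_1> = -2/sqrt(7), <v, e_2> = 81/sqrt(462), <v, e_3> = 222/sqrt(12408).
Square and sum: Σ |<v, e_j>|^2 = 881/47.
Compute ||v||^2 = v·v = 31.
Deficit = 31 − 881/47 = 576/47 ≥ 0, confirming Bessel's inequality. (The deficit equals ||v − Σ <v,e_j> e_j||^2, the squared distance from v to span{e_j}.)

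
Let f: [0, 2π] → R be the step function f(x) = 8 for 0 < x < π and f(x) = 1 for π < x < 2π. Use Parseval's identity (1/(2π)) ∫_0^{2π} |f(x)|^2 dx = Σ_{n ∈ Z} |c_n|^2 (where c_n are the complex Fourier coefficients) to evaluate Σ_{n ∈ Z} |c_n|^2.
Σ |c_n|^2 = 65/2

Parseval equates the L^2 energy of f (normalised by 1/(2π)) with the ℓ^2 sum of its Fourier coefficients: (1/(2π)) ∫_0^{2π} |f|^2 = Σ |c_n|^2.
Compute the left side: (1/(2π)) [∫_0^π 8^2 dx + ∫_π^{2π} 1^2 dx] = (1/(2π)) · (64π + 1π) = (64 + 1)/2 = 65/2.
So Σ_{n ∈ Z} |c_n|^2 = 65/2.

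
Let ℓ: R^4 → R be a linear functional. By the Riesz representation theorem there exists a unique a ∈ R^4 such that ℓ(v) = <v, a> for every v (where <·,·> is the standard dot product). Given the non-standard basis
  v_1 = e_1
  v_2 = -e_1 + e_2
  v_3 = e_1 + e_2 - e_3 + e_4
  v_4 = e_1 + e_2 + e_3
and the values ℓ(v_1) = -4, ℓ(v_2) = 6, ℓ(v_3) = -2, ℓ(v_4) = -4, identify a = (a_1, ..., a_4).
a = (-4, 2, -2, -2)

Write a = (a_1, ..., a_4) in the standard basis. For each basis vector v_i, ℓ(v_i) = <v_i, a> is a linear equation in the a_j's. Collect the n equations into a matrix system V a = ℓ, where row i of V is v_i (expressed in the standard basis). Since V is invertible (lower-triangular with 1s on the diagonal, up to permutation), solve by back-substitution:
  V =
[[1, 0, 0, 0],
 [-1, 1, 0, 0],
 [1, 1, -1, 1],
 [1, 1, 1, 0]]
  V a = (-4, 6, -2, -4)
Solving gives a = (-4, 2, -2, -2).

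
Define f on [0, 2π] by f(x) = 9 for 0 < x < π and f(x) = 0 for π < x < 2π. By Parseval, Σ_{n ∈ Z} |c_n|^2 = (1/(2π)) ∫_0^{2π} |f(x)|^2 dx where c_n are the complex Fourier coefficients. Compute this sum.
Σ |c_n|^2 = 81/2

Parseval equates the L^2 energy of f (normalised by 1/(2π)) with the ℓ^2 sum of its Fourier coefficients: (1/(2π)) ∫_0^{2π} |f|^2 = Σ |c_n|^2.
Compute the left side: (1/(2π)) [∫_0^π 9^2 dx + ∫_π^{2π} 0^2 dx] = (1/(2π)) · (81π + 0π) = (81 + 0)/2 = 81/2.
So Σ_{n ∈ Z} |c_n|^2 = 81/2.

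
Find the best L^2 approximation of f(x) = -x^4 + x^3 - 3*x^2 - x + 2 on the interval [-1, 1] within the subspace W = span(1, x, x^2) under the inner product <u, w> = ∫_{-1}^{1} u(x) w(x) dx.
g(x) = -27*x^2/7 - 2*x/5 + 73/35

The best approximation g ∈ W is the orthogonal projection of f onto W. Writing g = a_0 + a_1 x + a_2 x^2, the coefficients solve the normal equations G · a = b where
  G_{ij} = <φ_i, φ_j> and b_i = <f, φ_i>, with φ_0 = 1, φ_1 = x, φ_2 = x^2.
G =
  [2, 0, 2/3]
  [0, 2/3, 0]
  [2/3, 0, 2/5],
b = (8/5, -4/15, -16/105).
Solving gives a_0 = 73/35, a_1 = -2/5, a_2 = -27/7, so
  g(x) = -27*x^2/7 - 2*x/5 + 73/35.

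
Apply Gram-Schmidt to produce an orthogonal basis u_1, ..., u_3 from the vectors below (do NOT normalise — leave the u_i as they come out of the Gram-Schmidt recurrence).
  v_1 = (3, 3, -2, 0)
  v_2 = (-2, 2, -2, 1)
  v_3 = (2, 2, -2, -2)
Orthogonal basis:
  u_1 = (3, 3, -2, 0)
  u_2 = (-28/11, 16/11, -18/11, 1)
  u_3 = (-10/27, -2/27, -2/3, -52/27)

Apply the Gram-Schmidt recurrence
  u_1 = v_1
  u_i = v_i − Σ_{j<i} ((v_i · u_j) / (u_j · u_j)) · u_j.

Step by step this gives:
  u_1 = (3, 3, -2, 0)
  u_2 = (-28/11, 16/11, -18/11, 1)
  u_3 = (-10/27, -2/27, -2/3, -52/27)

Orthogonality check:
  u_2 · u_1 = 0 (should be 0)
  u_3 · u_1 = 0 (should be 0)
  u_3 · u_2 = 0 (should be 0)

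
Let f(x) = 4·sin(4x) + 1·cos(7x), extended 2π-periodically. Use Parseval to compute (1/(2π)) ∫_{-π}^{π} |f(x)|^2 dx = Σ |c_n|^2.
Σ |c_n|^2 = 17/2

Expand |f|^2 and use orthogonality of {sin(nx), cos(mx)} on [-π, π]:
  ∫_{-π}^{π} sin(nx)^2 dx = π, ∫ cos(mx)^2 dx = π, and cross terms integrate to 0.
So ∫_{-π}^{π} f(x)^2 dx = 4^2 · π + 1^2 · π = (16 + 1)π.
Divide by 2π: (16 + 1)/2 = 17/2.
By Parseval, this equals Σ |c_n|^2.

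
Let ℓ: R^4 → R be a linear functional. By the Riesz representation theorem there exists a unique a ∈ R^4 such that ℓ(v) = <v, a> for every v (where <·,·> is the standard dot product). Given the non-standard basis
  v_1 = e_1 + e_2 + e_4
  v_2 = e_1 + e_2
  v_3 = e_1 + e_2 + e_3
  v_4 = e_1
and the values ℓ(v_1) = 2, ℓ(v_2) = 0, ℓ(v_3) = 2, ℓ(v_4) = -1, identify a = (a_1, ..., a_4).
a = (-1, 1, 2, 2)

Write a = (a_1, ..., a_4) in the standard basis. For each basis vector v_i, ℓ(v_i) = <v_i, a> is a linear equation in the a_j's. Collect the n equations into a matrix system V a = ℓ, where row i of V is v_i (expressed in the standard basis). Since V is invertible (lower-triangular with 1s on the diagonal, up to permutation), solve by back-substitution:
  V =
[[1, 1, 0, 1],
 [1, 1, 0, 0],
 [1, 1, 1, 0],
 [1, 0, 0, 0]]
  V a = (2, 0, 2, -1)
Solving gives a = (-1, 1, 2, 2).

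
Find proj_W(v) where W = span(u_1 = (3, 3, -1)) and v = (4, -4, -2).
proj_W(v) = (6/19, 6/19, -2/19)

Set up U = [u_1 | ... | u_1] ∈ R^(3×1). The projector onto W = col(U) is P = U (U^T U)^(-1) U^T.
Compute U^T U =
  [19],
and U^T v = (2).
Solve U^T U · c = U^T v for the coefficients: c = (2/19). The projection is proj_W(v) = U c.
Check: (v - proj_W(v)) · u_1 = 0  (should be 0).
Result: proj_W(v) = (6/19, 6/19, -2/19).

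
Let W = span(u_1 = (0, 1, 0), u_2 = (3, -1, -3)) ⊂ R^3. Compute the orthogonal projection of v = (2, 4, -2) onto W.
proj_W(v) = (2, 4, -2)

Set up U = [u_1 | ... | u_2] ∈ R^(3×2). The projector onto W = col(U) is P = U (U^T U)^(-1) U^T.
Compute U^T U =
  [1, -1]
  [-1, 19],
and U^T v = (4, 8).
Solve U^T U · c = U^T v for the coefficients: c = (14/3, 2/3). The projection is proj_W(v) = U c.
Check: (v - proj_W(v)) · u_1 = 0  (should be 0).
Check: (v - proj_W(v)) · u_2 = 0  (should be 0).
Result: proj_W(v) = (2, 4, -2).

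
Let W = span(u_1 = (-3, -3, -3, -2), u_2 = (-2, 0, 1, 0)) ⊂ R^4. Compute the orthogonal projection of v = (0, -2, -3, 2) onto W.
proj_W(v) = (30/73, -96/73, -159/73, -64/73)

Set up U = [u_1 | ... | u_2] ∈ R^(4×2). The projector onto W = col(U) is P = U (U^T U)^(-1) U^T.
Compute U^T U =
  [31, 3]
  [3, 5],
and U^T v = (11, -3).
Solve U^T U · c = U^T v for the coefficients: c = (32/73, -63/73). The projection is proj_W(v) = U c.
Check: (v - proj_W(v)) · u_1 = 0  (should be 0).
Check: (v - proj_W(v)) · u_2 = 0  (should be 0).
Result: proj_W(v) = (30/73, -96/73, -159/73, -64/73).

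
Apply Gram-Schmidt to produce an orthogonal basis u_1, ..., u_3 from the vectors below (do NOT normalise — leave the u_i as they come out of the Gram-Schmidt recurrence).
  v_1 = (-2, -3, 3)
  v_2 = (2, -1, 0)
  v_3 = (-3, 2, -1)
Orthogonal basis:
  u_1 = (-2, -3, 3)
  u_2 = (21/11, -25/22, 3/22)
  u_3 = (-15/109, -30/109, -40/109)

Apply the Gram-Schmidt recurrence
  u_1 = v_1
  u_i = v_i − Σ_{j<i} ((v_i · u_j) / (u_j · u_j)) · u_j.

Step by step this gives:
  u_1 = (-2, -3, 3)
  u_2 = (21/11, -25/22, 3/22)
  u_3 = (-15/109, -30/109, -40/109)

Orthogonality check:
  u_2 · u_1 = 0 (should be 0)
  u_3 · u_1 = 0 (should be 0)
  u_3 · u_2 = 0 (should be 0)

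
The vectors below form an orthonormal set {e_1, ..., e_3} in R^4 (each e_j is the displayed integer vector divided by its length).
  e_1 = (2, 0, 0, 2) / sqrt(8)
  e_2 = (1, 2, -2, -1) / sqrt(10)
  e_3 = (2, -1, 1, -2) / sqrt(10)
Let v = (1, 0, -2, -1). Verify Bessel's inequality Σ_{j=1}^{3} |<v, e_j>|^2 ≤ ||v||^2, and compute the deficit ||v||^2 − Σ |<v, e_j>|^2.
Σ |<v, e_j>|^2 = 4; ||v||^2 = 6; deficit = 2

Write each e_j = u_j / sqrt(<u_j, u_j>) where u_j is the displayed integer vector. Then <v, e_j> = <v, u_j> / sqrt(<u_j, u_j>), so |<v, e_j>|^2 = <v, u_j>^2 / <u_j, u_j>.
Coefficients: <v, e_1> = 0/sqrt(8), <v, e_2> = 6/sqrt(10), <v, e_3> = 2/sqrt(10).
Square and sum: Σ |<v, e_j>|^2 = 4.
Compute ||v||^2 = v·v = 6.
Deficit = 6 − 4 = 2 ≥ 0, confirming Bessel's inequality. (The deficit equals ||v − Σ <v,e_j> e_j||^2, the squared distance from v to span{e_j}.)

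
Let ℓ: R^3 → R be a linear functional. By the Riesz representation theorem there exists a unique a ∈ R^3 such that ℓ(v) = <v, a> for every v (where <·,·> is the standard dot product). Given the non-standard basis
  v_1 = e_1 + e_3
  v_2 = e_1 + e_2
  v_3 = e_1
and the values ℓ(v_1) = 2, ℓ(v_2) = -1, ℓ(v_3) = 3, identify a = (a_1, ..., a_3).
a = (3, -4, -1)

Write a = (a_1, ..., a_3) in the standard basis. For each basis vector v_i, ℓ(v_i) = <v_i, a> is a linear equation in the a_j's. Collect the n equations into a matrix system V a = ℓ, where row i of V is v_i (expressed in the standard basis). Since V is invertible (lower-triangular with 1s on the diagonal, up to permutation), solve by back-substitution:
  V =
[[1, 0, 1],
 [1, 1, 0],
 [1, 0, 0]]
  V a = (2, -1, 3)
Solving gives a = (3, -4, -1).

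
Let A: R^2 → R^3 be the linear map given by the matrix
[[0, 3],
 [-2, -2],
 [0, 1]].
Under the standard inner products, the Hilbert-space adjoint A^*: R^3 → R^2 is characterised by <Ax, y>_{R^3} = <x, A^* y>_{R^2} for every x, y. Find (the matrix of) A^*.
A^* = A^T =
[[0, -2, 0],
 [3, -2, 1]]

For real matrices with standard dot products, the defining identity <Ax, y> = <x, A^* y> gives (Ax)^T y = x^T (A^*) y, i.e. x^T A^T y = x^T (A^*) y. Since this holds for all x, y, we must have A^* = A^T. Therefore
A^* =
[[0, -2, 0],
 [3, -2, 1]].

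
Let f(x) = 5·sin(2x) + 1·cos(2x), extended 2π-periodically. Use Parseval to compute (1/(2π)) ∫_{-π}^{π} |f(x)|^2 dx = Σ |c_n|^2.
Σ |c_n|^2 = 13

Expand |f|^2 and use orthogonality of {sin(nx), cos(mx)} on [-π, π]:
  ∫_{-π}^{π} sin(nx)^2 dx = π, ∫ cos(mx)^2 dx = π, and cross terms integrate to 0.
So ∫_{-π}^{π} f(x)^2 dx = 5^2 · π + 1^2 · π = (25 + 1)π.
Divide by 2π: (25 + 1)/2 = 13.
By Parseval, this equals Σ |c_n|^2.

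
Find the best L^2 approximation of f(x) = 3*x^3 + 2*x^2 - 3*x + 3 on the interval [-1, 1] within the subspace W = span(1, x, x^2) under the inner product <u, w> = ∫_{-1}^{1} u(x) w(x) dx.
g(x) = 2*x^2 - 6*x/5 + 3

The best approximation g ∈ W is the orthogonal projection of f onto W. Writing g = a_0 + a_1 x + a_2 x^2, the coefficients solve the normal equations G · a = b where
  G_{ij} = <φ_i, φ_j> and b_i = <f, φ_i>, with φ_0 = 1, φ_1 = x, φ_2 = x^2.
G =
  [2, 0, 2/3]
  [0, 2/3, 0]
  [2/3, 0, 2/5],
b = (22/3, -4/5, 14/5).
Solving gives a_0 = 3, a_1 = -6/5, a_2 = 2, so
  g(x) = 2*x^2 - 6*x/5 + 3.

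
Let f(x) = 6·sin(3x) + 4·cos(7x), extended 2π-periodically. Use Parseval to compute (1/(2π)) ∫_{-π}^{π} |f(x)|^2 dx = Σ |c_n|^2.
Σ |c_n|^2 = 26

Expand |f|^2 and use orthogonality of {sin(nx), cos(mx)} on [-π, π]:
  ∫_{-π}^{π} sin(nx)^2 dx = π, ∫ cos(mx)^2 dx = π, and cross terms integrate to 0.
So ∫_{-π}^{π} f(x)^2 dx = 6^2 · π + 4^2 · π = (36 + 16)π.
Divide by 2π: (36 + 16)/2 = 26.
By Parseval, this equals Σ |c_n|^2.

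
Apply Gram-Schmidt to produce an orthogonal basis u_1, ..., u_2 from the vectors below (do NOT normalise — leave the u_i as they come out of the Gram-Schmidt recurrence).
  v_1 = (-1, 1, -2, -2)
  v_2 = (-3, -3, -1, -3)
Orthogonal basis:
  u_1 = (-1, 1, -2, -2)
  u_2 = (-11/5, -19/5, 3/5, -7/5)

Apply the Gram-Schmidt recurrence
  u_1 = v_1
  u_i = v_i − Σ_{j<i} ((v_i · u_j) / (u_j · u_j)) · u_j.

Step by step this gives:
  u_1 = (-1, 1, -2, -2)
  u_2 = (-11/5, -19/5, 3/5, -7/5)

Orthogonality check:
  u_2 · u_1 = 0 (should be 0)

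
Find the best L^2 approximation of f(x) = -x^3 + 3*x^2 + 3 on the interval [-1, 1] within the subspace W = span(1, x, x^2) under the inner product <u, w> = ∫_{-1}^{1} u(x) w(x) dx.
g(x) = 3*x^2 - 3*x/5 + 3

The best approximation g ∈ W is the orthogonal projection of f onto W. Writing g = a_0 + a_1 x + a_2 x^2, the coefficients solve the normal equations G · a = b where
  G_{ij} = <φ_i, φ_j> and b_i = <f, φ_i>, with φ_0 = 1, φ_1 = x, φ_2 = x^2.
G =
  [2, 0, 2/3]
  [0, 2/3, 0]
  [2/3, 0, 2/5],
b = (8, -2/5, 16/5).
Solving gives a_0 = 3, a_1 = -3/5, a_2 = 3, so
  g(x) = 3*x^2 - 3*x/5 + 3.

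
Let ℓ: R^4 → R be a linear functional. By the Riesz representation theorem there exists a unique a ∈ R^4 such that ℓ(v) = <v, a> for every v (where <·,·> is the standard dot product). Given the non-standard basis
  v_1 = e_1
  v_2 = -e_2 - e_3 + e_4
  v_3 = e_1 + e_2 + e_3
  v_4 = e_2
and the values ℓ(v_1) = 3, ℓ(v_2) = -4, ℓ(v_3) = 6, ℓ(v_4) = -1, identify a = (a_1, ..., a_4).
a = (3, -1, 4, -1)

Write a = (a_1, ..., a_4) in the standard basis. For each basis vector v_i, ℓ(v_i) = <v_i, a> is a linear equation in the a_j's. Collect the n equations into a matrix system V a = ℓ, where row i of V is v_i (expressed in the standard basis). Since V is invertible (lower-triangular with 1s on the diagonal, up to permutation), solve by back-substitution:
  V =
[[1, 0, 0, 0],
 [0, -1, -1, 1],
 [1, 1, 1, 0],
 [0, 1, 0, 0]]
  V a = (3, -4, 6, -1)
Solving gives a = (3, -1, 4, -1).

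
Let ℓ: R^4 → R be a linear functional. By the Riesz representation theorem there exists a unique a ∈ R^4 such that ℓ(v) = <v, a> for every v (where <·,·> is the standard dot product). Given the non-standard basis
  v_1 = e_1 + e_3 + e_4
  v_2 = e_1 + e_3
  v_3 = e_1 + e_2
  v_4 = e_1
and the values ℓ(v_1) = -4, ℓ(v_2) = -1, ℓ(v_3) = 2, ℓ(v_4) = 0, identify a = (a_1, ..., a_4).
a = (0, 2, -1, -3)

Write a = (a_1, ..., a_4) in the standard basis. For each basis vector v_i, ℓ(v_i) = <v_i, a> is a linear equation in the a_j's. Collect the n equations into a matrix system V a = ℓ, where row i of V is v_i (expressed in the standard basis). Since V is invertible (lower-triangular with 1s on the diagonal, up to permutation), solve by back-substitution:
  V =
[[1, 0, 1, 1],
 [1, 0, 1, 0],
 [1, 1, 0, 0],
 [1, 0, 0, 0]]
  V a = (-4, -1, 2, 0)
Solving gives a = (0, 2, -1, -3).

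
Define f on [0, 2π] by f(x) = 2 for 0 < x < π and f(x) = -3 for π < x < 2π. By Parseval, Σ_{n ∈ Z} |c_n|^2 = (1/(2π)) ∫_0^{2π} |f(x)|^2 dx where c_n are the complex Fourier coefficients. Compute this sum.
Σ |c_n|^2 = 13/2

Parseval equates the L^2 energy of f (normalised by 1/(2π)) with the ℓ^2 sum of its Fourier coefficients: (1/(2π)) ∫_0^{2π} |f|^2 = Σ |c_n|^2.
Compute the left side: (1/(2π)) [∫_0^π 2^2 dx + ∫_π^{2π} (-3)^2 dx] = (1/(2π)) · (4π + 9π) = (4 + 9)/2 = 13/2.
So Σ_{n ∈ Z} |c_n|^2 = 13/2.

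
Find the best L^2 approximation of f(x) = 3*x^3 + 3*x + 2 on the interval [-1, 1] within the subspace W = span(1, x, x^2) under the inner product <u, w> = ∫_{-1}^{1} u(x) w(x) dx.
g(x) = 24*x/5 + 2

The best approximation g ∈ W is the orthogonal projection of f onto W. Writing g = a_0 + a_1 x + a_2 x^2, the coefficients solve the normal equations G · a = b where
  G_{ij} = <φ_i, φ_j> and b_i = <f, φ_i>, with φ_0 = 1, φ_1 = x, φ_2 = x^2.
G =
  [2, 0, 2/3]
  [0, 2/3, 0]
  [2/3, 0, 2/5],
b = (4, 16/5, 4/3).
Solving gives a_0 = 2, a_1 = 24/5, a_2 = 0, so
  g(x) = 24*x/5 + 2.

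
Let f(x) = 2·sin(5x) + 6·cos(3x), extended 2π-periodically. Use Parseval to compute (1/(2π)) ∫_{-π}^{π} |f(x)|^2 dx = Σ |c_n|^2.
Σ |c_n|^2 = 20

Expand |f|^2 and use orthogonality of {sin(nx), cos(mx)} on [-π, π]:
  ∫_{-π}^{π} sin(nx)^2 dx = π, ∫ cos(mx)^2 dx = π, and cross terms integrate to 0.
So ∫_{-π}^{π} f(x)^2 dx = 2^2 · π + 6^2 · π = (4 + 36)π.
Divide by 2π: (4 + 36)/2 = 20.
By Parseval, this equals Σ |c_n|^2.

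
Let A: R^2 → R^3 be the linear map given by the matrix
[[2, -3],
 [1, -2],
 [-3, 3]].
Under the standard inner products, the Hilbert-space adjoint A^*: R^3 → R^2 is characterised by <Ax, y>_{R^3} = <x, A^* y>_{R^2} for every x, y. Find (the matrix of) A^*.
A^* = A^T =
[[2, 1, -3],
 [-3, -2, 3]]

For real matrices with standard dot products, the defining identity <Ax, y> = <x, A^* y> gives (Ax)^T y = x^T (A^*) y, i.e. x^T A^T y = x^T (A^*) y. Since this holds for all x, y, we must have A^* = A^T. Therefore
A^* =
[[2, 1, -3],
 [-3, -2, 3]].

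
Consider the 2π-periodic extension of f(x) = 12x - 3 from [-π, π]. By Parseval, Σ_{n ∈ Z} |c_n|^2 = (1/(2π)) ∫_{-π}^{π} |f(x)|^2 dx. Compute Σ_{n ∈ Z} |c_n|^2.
Σ |c_n|^2 = 48π^2 + 9

Expand and integrate term by term over [-π, π]:
  ∫ (12x)^2 dx = 144·(2π^3/3); ∫ 2·12·(-3)·x dx = 0 (odd integrand); ∫ (-3)^2 dx = 9·2π.
So (1/(2π)) ∫_{-π}^{π} (12x - 3)^2 dx = 144π^2/3 + 9 = 48π^2 + 9.
Parseval ⇒ Σ |c_n|^2 = 48π^2 + 9.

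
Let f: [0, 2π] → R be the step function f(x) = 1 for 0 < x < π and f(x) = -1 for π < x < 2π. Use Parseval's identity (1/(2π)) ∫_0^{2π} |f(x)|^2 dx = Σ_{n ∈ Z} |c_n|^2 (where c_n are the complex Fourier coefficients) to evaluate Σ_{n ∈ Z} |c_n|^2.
Σ |c_n|^2 = 1

Parseval equates the L^2 energy of f (normalised by 1/(2π)) with the ℓ^2 sum of its Fourier coefficients: (1/(2π)) ∫_0^{2π} |f|^2 = Σ |c_n|^2.
Compute the left side: (1/(2π)) [∫_0^π 1^2 dx + ∫_π^{2π} (-1)^2 dx] = (1/(2π)) · (1π + 1π) = (1 + 1)/2 = 1.
So Σ_{n ∈ Z} |c_n|^2 = 1.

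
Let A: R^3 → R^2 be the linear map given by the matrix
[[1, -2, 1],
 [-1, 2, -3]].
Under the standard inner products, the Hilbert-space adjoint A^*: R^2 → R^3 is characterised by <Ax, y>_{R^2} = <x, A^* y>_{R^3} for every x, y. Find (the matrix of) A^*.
A^* = A^T =
[[1, -1],
 [-2, 2],
 [1, -3]]

For real matrices with standard dot products, the defining identity <Ax, y> = <x, A^* y> gives (Ax)^T y = x^T (A^*) y, i.e. x^T A^T y = x^T (A^*) y. Since this holds for all x, y, we must have A^* = A^T. Therefore
A^* =
[[1, -1],
 [-2, 2],
 [1, -3]].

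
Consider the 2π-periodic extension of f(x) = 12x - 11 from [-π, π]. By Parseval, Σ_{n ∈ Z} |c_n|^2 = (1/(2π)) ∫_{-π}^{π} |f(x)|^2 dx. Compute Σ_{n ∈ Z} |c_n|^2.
Σ |c_n|^2 = 48π^2 + 121

Expand and integrate term by term over [-π, π]:
  ∫ (12x)^2 dx = 144·(2π^3/3); ∫ 2·12·(-11)·x dx = 0 (odd integrand); ∫ (-11)^2 dx = 121·2π.
So (1/(2π)) ∫_{-π}^{π} (12x - 11)^2 dx = 144π^2/3 + 121 = 48π^2 + 121.
Parseval ⇒ Σ |c_n|^2 = 48π^2 + 121.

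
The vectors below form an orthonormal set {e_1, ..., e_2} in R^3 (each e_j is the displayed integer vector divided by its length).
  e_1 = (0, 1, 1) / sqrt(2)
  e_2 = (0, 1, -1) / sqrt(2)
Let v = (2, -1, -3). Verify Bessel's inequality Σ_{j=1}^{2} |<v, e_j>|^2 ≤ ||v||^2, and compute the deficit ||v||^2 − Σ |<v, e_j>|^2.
Σ |<v, e_j>|^2 = 10; ||v||^2 = 14; deficit = 4

Write each e_j = u_j / sqrt(<u_j, u_j>) where u_j is the displayed integer vector. Then <v, e_j> = <v, u_j> / sqrt(<u_j, u_j>), so |<v, e_j>|^2 = <v, u_j>^2 / <u_j, u_j>.
Coefficients: <v, e_1> = -4/sqrt(2), <v, e_2> = 2/sqrt(2).
Square and sum: Σ |<v, e_j>|^2 = 10.
Compute ||v||^2 = v·v = 14.
Deficit = 14 − 10 = 4 ≥ 0, confirming Bessel's inequality. (The deficit equals ||v − Σ <v,e_j> e_j||^2, the squared distance from v to span{e_j}.)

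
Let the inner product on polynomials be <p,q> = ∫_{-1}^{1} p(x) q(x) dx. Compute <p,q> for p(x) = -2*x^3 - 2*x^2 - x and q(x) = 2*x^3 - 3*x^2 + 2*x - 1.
<p,q> = -8/7

Expand the product: p(x)·q(x) = -4*x^6 + 2*x^5 + x^3 + x.
∫_{-1}^{1} of each monomial x^k gives [2/(k+1) if k even, 0 if k odd]. Integrating term-by-term (or equivalently evaluating the antiderivative F(x) = -4*x^7/7 + x^6/3 + x^4/4 + x^2/2 at the endpoints):
  F(1) − F(−1) = 43/84 − (139/84) = -8/7.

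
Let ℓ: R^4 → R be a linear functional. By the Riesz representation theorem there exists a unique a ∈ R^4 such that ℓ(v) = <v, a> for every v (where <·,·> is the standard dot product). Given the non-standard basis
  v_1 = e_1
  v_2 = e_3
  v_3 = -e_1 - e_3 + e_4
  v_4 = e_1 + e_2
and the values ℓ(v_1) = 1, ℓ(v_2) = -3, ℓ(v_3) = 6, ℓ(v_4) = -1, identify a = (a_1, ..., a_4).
a = (1, -2, -3, 4)

Write a = (a_1, ..., a_4) in the standard basis. For each basis vector v_i, ℓ(v_i) = <v_i, a> is a linear equation in the a_j's. Collect the n equations into a matrix system V a = ℓ, where row i of V is v_i (expressed in the standard basis). Since V is invertible (lower-triangular with 1s on the diagonal, up to permutation), solve by back-substitution:
  V =
[[1, 0, 0, 0],
 [0, 0, 1, 0],
 [-1, 0, -1, 1],
 [1, 1, 0, 0]]
  V a = (1, -3, 6, -1)
Solving gives a = (1, -2, -3, 4).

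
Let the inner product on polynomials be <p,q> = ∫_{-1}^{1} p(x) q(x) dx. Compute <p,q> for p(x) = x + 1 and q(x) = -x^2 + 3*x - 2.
<p,q> = -8/3

Expand the product: p(x)·q(x) = -x^3 + 2*x^2 + x - 2.
∫_{-1}^{1} of each monomial x^k gives [2/(k+1) if k even, 0 if k odd]. Integrating term-by-term (or equivalently evaluating the antiderivative F(x) = -x^4/4 + 2*x^3/3 + x^2/2 - 2*x at the endpoints):
  F(1) − F(−1) = -13/12 − (19/12) = -8/3.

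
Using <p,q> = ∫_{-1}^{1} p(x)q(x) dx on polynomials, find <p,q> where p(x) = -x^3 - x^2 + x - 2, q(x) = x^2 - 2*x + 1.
<p,q> = -104/15

Expand the product: p(x)·q(x) = -x^5 + x^4 + 2*x^3 - 5*x^2 + 5*x - 2.
∫_{-1}^{1} of each monomial x^k gives [2/(k+1) if k even, 0 if k odd]. Integrating term-by-term (or equivalently evaluating the antiderivative F(x) = -x^6/6 + x^5/5 + x^4/2 - 5*x^3/3 + 5*x^2/2 - 2*x at the endpoints):
  F(1) − F(−1) = -19/30 − (63/10) = -104/15.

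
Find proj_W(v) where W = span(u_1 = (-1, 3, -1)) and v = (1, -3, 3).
proj_W(v) = (13/11, -39/11, 13/11)

Set up U = [u_1 | ... | u_1] ∈ R^(3×1). The projector onto W = col(U) is P = U (U^T U)^(-1) U^T.
Compute U^T U =
  [11],
and U^T v = (-13).
Solve U^T U · c = U^T v for the coefficients: c = (-13/11). The projection is proj_W(v) = U c.
Check: (v - proj_W(v)) · u_1 = 0  (should be 0).
Result: proj_W(v) = (13/11, -39/11, 13/11).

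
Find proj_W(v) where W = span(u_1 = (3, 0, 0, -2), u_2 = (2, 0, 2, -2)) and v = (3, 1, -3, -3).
proj_W(v) = (27/7, 0, -18/7, -12/7)

Set up U = [u_1 | ... | u_2] ∈ R^(4×2). The projector onto W = col(U) is P = U (U^T U)^(-1) U^T.
Compute U^T U =
  [13, 10]
  [10, 12],
and U^T v = (15, 6).
Solve U^T U · c = U^T v for the coefficients: c = (15/7, -9/7). The projection is proj_W(v) = U c.
Check: (v - proj_W(v)) · u_1 = 0  (should be 0).
Check: (v - proj_W(v)) · u_2 = 0  (should be 0).
Result: proj_W(v) = (27/7, 0, -18/7, -12/7).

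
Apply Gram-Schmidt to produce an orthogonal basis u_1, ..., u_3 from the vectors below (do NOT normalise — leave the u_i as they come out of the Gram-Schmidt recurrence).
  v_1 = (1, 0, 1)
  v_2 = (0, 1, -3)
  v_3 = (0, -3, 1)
Orthogonal basis:
  u_1 = (1, 0, 1)
  u_2 = (3/2, 1, -3/2)
  u_3 = (8/11, -24/11, -8/11)

Apply the Gram-Schmidt recurrence
  u_1 = v_1
  u_i = v_i − Σ_{j<i} ((v_i · u_j) / (u_j · u_j)) · u_j.

Step by step this gives:
  u_1 = (1, 0, 1)
  u_2 = (3/2, 1, -3/2)
  u_3 = (8/11, -24/11, -8/11)

Orthogonality check:
  u_2 · u_1 = 0 (should be 0)
  u_3 · u_1 = 0 (should be 0)
  u_3 · u_2 = 0 (should be 0)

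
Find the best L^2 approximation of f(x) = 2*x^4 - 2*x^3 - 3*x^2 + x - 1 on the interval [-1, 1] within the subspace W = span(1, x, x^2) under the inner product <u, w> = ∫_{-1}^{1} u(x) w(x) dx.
g(x) = -9*x^2/7 - x/5 - 41/35

The best approximation g ∈ W is the orthogonal projection of f onto W. Writing g = a_0 + a_1 x + a_2 x^2, the coefficients solve the normal equations G · a = b where
  G_{ij} = <φ_i, φ_j> and b_i = <f, φ_i>, with φ_0 = 1, φ_1 = x, φ_2 = x^2.
G =
  [2, 0, 2/3]
  [0, 2/3, 0]
  [2/3, 0, 2/5],
b = (-16/5, -2/15, -136/105).
Solving gives a_0 = -41/35, a_1 = -1/5, a_2 = -9/7, so
  g(x) = -9*x^2/7 - x/5 - 41/35.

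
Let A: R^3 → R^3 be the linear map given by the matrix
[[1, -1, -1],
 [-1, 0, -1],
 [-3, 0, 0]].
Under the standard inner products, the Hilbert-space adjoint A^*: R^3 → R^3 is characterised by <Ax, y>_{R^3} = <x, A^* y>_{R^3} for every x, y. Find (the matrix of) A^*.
A^* = A^T =
[[1, -1, -3],
 [-1, 0, 0],
 [-1, -1, 0]]

For real matrices with standard dot products, the defining identity <Ax, y> = <x, A^* y> gives (Ax)^T y = x^T (A^*) y, i.e. x^T A^T y = x^T (A^*) y. Since this holds for all x, y, we must have A^* = A^T. Therefore
A^* =
[[1, -1, -3],
 [-1, 0, 0],
 [-1, -1, 0]].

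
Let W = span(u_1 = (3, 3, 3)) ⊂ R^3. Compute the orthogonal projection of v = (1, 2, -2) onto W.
proj_W(v) = (1/3, 1/3, 1/3)

Set up U = [u_1 | ... | u_1] ∈ R^(3×1). The projector onto W = col(U) is P = U (U^T U)^(-1) U^T.
Compute U^T U =
  [27],
and U^T v = (3).
Solve U^T U · c = U^T v for the coefficients: c = (1/9). The projection is proj_W(v) = U c.
Check: (v - proj_W(v)) · u_1 = 0  (should be 0).
Result: proj_W(v) = (1/3, 1/3, 1/3).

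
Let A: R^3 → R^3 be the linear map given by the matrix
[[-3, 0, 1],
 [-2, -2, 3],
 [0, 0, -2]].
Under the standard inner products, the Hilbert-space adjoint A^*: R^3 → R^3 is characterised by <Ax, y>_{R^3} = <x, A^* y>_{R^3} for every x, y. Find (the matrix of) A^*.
A^* = A^T =
[[-3, -2, 0],
 [0, -2, 0],
 [1, 3, -2]]

For real matrices with standard dot products, the defining identity <Ax, y> = <x, A^* y> gives (Ax)^T y = x^T (A^*) y, i.e. x^T A^T y = x^T (A^*) y. Since this holds for all x, y, we must have A^* = A^T. Therefore
A^* =
[[-3, -2, 0],
 [0, -2, 0],
 [1, 3, -2]].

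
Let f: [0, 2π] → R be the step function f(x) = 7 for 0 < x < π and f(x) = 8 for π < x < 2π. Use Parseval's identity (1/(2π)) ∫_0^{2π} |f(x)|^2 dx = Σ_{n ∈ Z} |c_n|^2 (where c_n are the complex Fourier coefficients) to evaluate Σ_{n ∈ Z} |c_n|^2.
Σ |c_n|^2 = 113/2

Parseval equates the L^2 energy of f (normalised by 1/(2π)) with the ℓ^2 sum of its Fourier coefficients: (1/(2π)) ∫_0^{2π} |f|^2 = Σ |c_n|^2.
Compute the left side: (1/(2π)) [∫_0^π 7^2 dx + ∫_π^{2π} 8^2 dx] = (1/(2π)) · (49π + 64π) = (49 + 64)/2 = 113/2.
So Σ_{n ∈ Z} |c_n|^2 = 113/2.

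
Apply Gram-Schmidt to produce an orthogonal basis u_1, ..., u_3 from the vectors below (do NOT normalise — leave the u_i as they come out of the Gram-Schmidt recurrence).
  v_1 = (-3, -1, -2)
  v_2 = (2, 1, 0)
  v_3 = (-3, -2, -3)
Orthogonal basis:
  u_1 = (-3, -1, -2)
  u_2 = (1/2, 1/2, -1)
  u_3 = (10/21, -20/21, -5/21)

Apply the Gram-Schmidt recurrence
  u_1 = v_1
  u_i = v_i − Σ_{j<i} ((v_i · u_j) / (u_j · u_j)) · u_j.

Step by step this gives:
  u_1 = (-3, -1, -2)
  u_2 = (1/2, 1/2, -1)
  u_3 = (10/21, -20/21, -5/21)

Orthogonality check:
  u_2 · u_1 = 0 (should be 0)
  u_3 · u_1 = 0 (should be 0)
  u_3 · u_2 = 0 (should be 0)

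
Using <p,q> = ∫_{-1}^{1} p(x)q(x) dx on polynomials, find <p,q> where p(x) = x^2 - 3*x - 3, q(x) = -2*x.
<p,q> = 4

Expand the product: p(x)·q(x) = -2*x^3 + 6*x^2 + 6*x.
∫_{-1}^{1} of each monomial x^k gives [2/(k+1) if k even, 0 if k odd]. Integrating term-by-term (or equivalently evaluating the antiderivative F(x) = -x^4/2 + 2*x^3 + 3*x^2 at the endpoints):
  F(1) − F(−1) = 9/2 − (1/2) = 4.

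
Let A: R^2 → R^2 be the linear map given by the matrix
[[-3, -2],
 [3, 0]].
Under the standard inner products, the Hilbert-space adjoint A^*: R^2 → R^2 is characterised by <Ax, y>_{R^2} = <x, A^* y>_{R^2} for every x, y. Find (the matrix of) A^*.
A^* = A^T =
[[-3, 3],
 [-2, 0]]

For real matrices with standard dot products, the defining identity <Ax, y> = <x, A^* y> gives (Ax)^T y = x^T (A^*) y, i.e. x^T A^T y = x^T (A^*) y. Since this holds for all x, y, we must have A^* = A^T. Therefore
A^* =
[[-3, 3],
 [-2, 0]].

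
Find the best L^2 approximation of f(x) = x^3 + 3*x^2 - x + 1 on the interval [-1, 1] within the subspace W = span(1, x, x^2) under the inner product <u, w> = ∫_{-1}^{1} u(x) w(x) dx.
g(x) = 3*x^2 - 2*x/5 + 1

The best approximation g ∈ W is the orthogonal projection of f onto W. Writing g = a_0 + a_1 x + a_2 x^2, the coefficients solve the normal equations G · a = b where
  G_{ij} = <φ_i, φ_j> and b_i = <f, φ_i>, with φ_0 = 1, φ_1 = x, φ_2 = x^2.
G =
  [2, 0, 2/3]
  [0, 2/3, 0]
  [2/3, 0, 2/5],
b = (4, -4/15, 28/15).
Solving gives a_0 = 1, a_1 = -2/5, a_2 = 3, so
  g(x) = 3*x^2 - 2*x/5 + 1.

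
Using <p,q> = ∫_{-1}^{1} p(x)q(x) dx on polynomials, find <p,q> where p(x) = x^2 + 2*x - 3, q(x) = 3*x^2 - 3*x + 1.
<p,q> = -212/15

Expand the product: p(x)·q(x) = 3*x^4 + 3*x^3 - 14*x^2 + 11*x - 3.
∫_{-1}^{1} of each monomial x^k gives [2/(k+1) if k even, 0 if k odd]. Integrating term-by-term (or equivalently evaluating the antiderivative F(x) = 3*x^5/5 + 3*x^4/4 - 14*x^3/3 + 11*x^2/2 - 3*x at the endpoints):
  F(1) − F(−1) = -49/60 − (799/60) = -212/15.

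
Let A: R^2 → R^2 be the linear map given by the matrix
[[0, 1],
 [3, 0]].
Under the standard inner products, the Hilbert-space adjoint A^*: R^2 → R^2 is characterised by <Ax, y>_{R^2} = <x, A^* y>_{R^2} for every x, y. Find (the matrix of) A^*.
A^* = A^T =
[[0, 3],
 [1, 0]]

For real matrices with standard dot products, the defining identity <Ax, y> = <x, A^* y> gives (Ax)^T y = x^T (A^*) y, i.e. x^T A^T y = x^T (A^*) y. Since this holds for all x, y, we must have A^* = A^T. Therefore
A^* =
[[0, 3],
 [1, 0]].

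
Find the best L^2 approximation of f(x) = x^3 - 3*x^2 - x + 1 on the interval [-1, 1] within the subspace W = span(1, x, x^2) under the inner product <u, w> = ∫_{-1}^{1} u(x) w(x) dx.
g(x) = -3*x^2 - 2*x/5 + 1

The best approximation g ∈ W is the orthogonal projection of f onto W. Writing g = a_0 + a_1 x + a_2 x^2, the coefficients solve the normal equations G · a = b where
  G_{ij} = <φ_i, φ_j> and b_i = <f, φ_i>, with φ_0 = 1, φ_1 = x, φ_2 = x^2.
G =
  [2, 0, 2/3]
  [0, 2/3, 0]
  [2/3, 0, 2/5],
b = (0, -4/15, -8/15).
Solving gives a_0 = 1, a_1 = -2/5, a_2 = -3, so
  g(x) = -3*x^2 - 2*x/5 + 1.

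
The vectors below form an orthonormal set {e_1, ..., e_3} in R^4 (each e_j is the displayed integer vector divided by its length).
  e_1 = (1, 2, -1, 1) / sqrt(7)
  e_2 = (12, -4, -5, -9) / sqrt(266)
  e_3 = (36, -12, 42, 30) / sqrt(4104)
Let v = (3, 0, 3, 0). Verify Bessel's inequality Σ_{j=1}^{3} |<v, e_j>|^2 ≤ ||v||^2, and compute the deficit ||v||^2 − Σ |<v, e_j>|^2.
Σ |<v, e_j>|^2 = 15; ||v||^2 = 18; deficit = 3

Write each e_j = u_j / sqrt(<u_j, u_j>) where u_j is the displayed integer vector. Then <v, e_j> = <v, u_j> / sqrt(<u_j, u_j>), so |<v, e_j>|^2 = <v, u_j>^2 / <u_j, u_j>.
Coefficients: <v, e_1> = 0/sqrt(7), <v, e_2> = 21/sqrt(266), <v, e_3> = 234/sqrt(4104).
Square and sum: Σ |<v, e_j>|^2 = 15.
Compute ||v||^2 = v·v = 18.
Deficit = 18 − 15 = 3 ≥ 0, confirming Bessel's inequality. (The deficit equals ||v − Σ <v,e_j> e_j||^2, the squared distance from v to span{e_j}.)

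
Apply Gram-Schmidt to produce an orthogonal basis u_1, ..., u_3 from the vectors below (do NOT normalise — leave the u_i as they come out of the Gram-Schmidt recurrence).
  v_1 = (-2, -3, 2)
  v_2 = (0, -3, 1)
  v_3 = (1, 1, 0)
Orthogonal basis:
  u_1 = (-2, -3, 2)
  u_2 = (22/17, -18/17, -5/17)
  u_3 = (15/49, 10/49, 30/49)

Apply the Gram-Schmidt recurrence
  u_1 = v_1
  u_i = v_i − Σ_{j<i} ((v_i · u_j) / (u_j · u_j)) · u_j.

Step by step this gives:
  u_1 = (-2, -3, 2)
  u_2 = (22/17, -18/17, -5/17)
  u_3 = (15/49, 10/49, 30/49)

Orthogonality check:
  u_2 · u_1 = 0 (should be 0)
  u_3 · u_1 = 0 (should be 0)
  u_3 · u_2 = 0 (should be 0)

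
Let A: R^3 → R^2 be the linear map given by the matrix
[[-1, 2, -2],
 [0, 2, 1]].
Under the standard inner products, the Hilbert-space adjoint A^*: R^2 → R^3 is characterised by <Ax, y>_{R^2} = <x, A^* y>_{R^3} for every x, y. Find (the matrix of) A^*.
A^* = A^T =
[[-1, 0],
 [2, 2],
 [-2, 1]]

For real matrices with standard dot products, the defining identity <Ax, y> = <x, A^* y> gives (Ax)^T y = x^T (A^*) y, i.e. x^T A^T y = x^T (A^*) y. Since this holds for all x, y, we must have A^* = A^T. Therefore
A^* =
[[-1, 0],
 [2, 2],
 [-2, 1]].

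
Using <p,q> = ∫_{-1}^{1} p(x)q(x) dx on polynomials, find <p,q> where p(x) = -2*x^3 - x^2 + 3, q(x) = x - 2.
<p,q> = -172/15

Expand the product: p(x)·q(x) = -2*x^4 + 3*x^3 + 2*x^2 + 3*x - 6.
∫_{-1}^{1} of each monomial x^k gives [2/(k+1) if k even, 0 if k odd]. Integrating term-by-term (or equivalently evaluating the antiderivative F(x) = -2*x^5/5 + 3*x^4/4 + 2*x^3/3 + 3*x^2/2 - 6*x at the endpoints):
  F(1) − F(−1) = -209/60 − (479/60) = -172/15.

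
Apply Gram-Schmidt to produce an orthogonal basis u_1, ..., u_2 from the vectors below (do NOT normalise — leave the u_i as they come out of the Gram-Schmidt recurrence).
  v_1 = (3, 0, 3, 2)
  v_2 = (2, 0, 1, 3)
Orthogonal basis:
  u_1 = (3, 0, 3, 2)
  u_2 = (-1/22, 0, -23/22, 18/11)

Apply the Gram-Schmidt recurrence
  u_1 = v_1
  u_i = v_i − Σ_{j<i} ((v_i · u_j) / (u_j · u_j)) · u_j.

Step by step this gives:
  u_1 = (3, 0, 3, 2)
  u_2 = (-1/22, 0, -23/22, 18/11)

Orthogonality check:
  u_2 · u_1 = 0 (should be 0)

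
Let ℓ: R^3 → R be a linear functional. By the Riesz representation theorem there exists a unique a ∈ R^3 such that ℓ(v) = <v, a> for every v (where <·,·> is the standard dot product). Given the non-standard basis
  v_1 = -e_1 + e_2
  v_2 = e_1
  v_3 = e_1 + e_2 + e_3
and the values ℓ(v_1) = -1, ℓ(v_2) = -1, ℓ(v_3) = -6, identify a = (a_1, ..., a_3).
a = (-1, -2, -3)

Write a = (a_1, ..., a_3) in the standard basis. For each basis vector v_i, ℓ(v_i) = <v_i, a> is a linear equation in the a_j's. Collect the n equations into a matrix system V a = ℓ, where row i of V is v_i (expressed in the standard basis). Since V is invertible (lower-triangular with 1s on the diagonal, up to permutation), solve by back-substitution:
  V =
[[-1, 1, 0],
 [1, 0, 0],
 [1, 1, 1]]
  V a = (-1, -1, -6)
Solving gives a = (-1, -2, -3).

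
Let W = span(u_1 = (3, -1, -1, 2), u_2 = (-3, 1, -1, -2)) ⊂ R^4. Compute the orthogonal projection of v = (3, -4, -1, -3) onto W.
proj_W(v) = (3/2, -1/2, -1, 1)

Set up U = [u_1 | ... | u_2] ∈ R^(4×2). The projector onto W = col(U) is P = U (U^T U)^(-1) U^T.
Compute U^T U =
  [15, -13]
  [-13, 15],
and U^T v = (8, -6).
Solve U^T U · c = U^T v for the coefficients: c = (3/4, 1/4). The projection is proj_W(v) = U c.
Check: (v - proj_W(v)) · u_1 = 0  (should be 0).
Check: (v - proj_W(v)) · u_2 = 0  (should be 0).
Result: proj_W(v) = (3/2, -1/2, -1, 1).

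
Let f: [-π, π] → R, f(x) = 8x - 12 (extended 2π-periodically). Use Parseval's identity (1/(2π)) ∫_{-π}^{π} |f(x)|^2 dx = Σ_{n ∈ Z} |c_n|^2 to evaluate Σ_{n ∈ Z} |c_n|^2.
Σ |c_n|^2 = 64π^2/3 + 144

Expand and integrate term by term over [-π, π]:
  ∫ (8x)^2 dx = 64·(2π^3/3); ∫ 2·8·(-12)·x dx = 0 (odd integrand); ∫ (-12)^2 dx = 144·2π.
So (1/(2π)) ∫_{-π}^{π} (8x - 12)^2 dx = 64π^2/3 + 144 = 64π^2/3 + 144.
Parseval ⇒ Σ |c_n|^2 = 64π^2/3 + 144.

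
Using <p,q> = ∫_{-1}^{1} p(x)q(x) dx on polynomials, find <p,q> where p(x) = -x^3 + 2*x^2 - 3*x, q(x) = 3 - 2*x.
<p,q> = 44/5

Expand the product: p(x)·q(x) = 2*x^4 - 7*x^3 + 12*x^2 - 9*x.
∫_{-1}^{1} of each monomial x^k gives [2/(k+1) if k even, 0 if k odd]. Integrating term-by-term (or equivalently evaluating the antiderivative F(x) = 2*x^5/5 - 7*x^4/4 + 4*x^3 - 9*x^2/2 at the endpoints):
  F(1) − F(−1) = -37/20 − (-213/20) = 44/5.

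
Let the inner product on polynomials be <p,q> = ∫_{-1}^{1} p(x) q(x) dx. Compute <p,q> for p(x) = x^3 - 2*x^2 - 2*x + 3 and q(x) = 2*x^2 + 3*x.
<p,q> = -2/5

Expand the product: p(x)·q(x) = 2*x^5 - x^4 - 10*x^3 + 9*x.
∫_{-1}^{1} of each monomial x^k gives [2/(k+1) if k even, 0 if k odd]. Integrating term-by-term (or equivalently evaluating the antiderivative F(x) = x^6/3 - x^5/5 - 5*x^4/2 + 9*x^2/2 at the endpoints):
  F(1) − F(−1) = 32/15 − (38/15) = -2/5.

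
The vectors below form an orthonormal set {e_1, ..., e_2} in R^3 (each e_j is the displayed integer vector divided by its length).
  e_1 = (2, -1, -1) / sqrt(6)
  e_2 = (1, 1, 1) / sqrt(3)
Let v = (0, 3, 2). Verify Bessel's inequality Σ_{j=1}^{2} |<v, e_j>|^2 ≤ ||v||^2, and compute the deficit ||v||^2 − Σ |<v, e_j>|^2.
Σ |<v, e_j>|^2 = 25/2; ||v||^2 = 13; deficit = 1/2

Write each e_j = u_j / sqrt(<u_j, u_j>) where u_j is the displayed integer vector. Then <v, e_j> = <v, u_j> / sqrt(<u_j, u_j>), so |<v, e_j>|^2 = <v, u_j>^2 / <u_j, u_j>.
Coefficients: <v, e_1> = -5/sqrt(6), <v, e_2> = 5/sqrt(3).
Square and sum: Σ |<v, e_j>|^2 = 25/2.
Compute ||v||^2 = v·v = 13.
Deficit = 13 − 25/2 = 1/2 ≥ 0, confirming Bessel's inequality. (The deficit equals ||v − Σ <v,e_j> e_j||^2, the squared distance from v to span{e_j}.)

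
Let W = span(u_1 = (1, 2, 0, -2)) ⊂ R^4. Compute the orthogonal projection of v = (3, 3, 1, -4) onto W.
proj_W(v) = (17/9, 34/9, 0, -34/9)

Set up U = [u_1 | ... | u_1] ∈ R^(4×1). The projector onto W = col(U) is P = U (U^T U)^(-1) U^T.
Compute U^T U =
  [9],
and U^T v = (17).
Solve U^T U · c = U^T v for the coefficients: c = (17/9). The projection is proj_W(v) = U c.
Check: (v - proj_W(v)) · u_1 = 0  (should be 0).
Result: proj_W(v) = (17/9, 34/9, 0, -34/9).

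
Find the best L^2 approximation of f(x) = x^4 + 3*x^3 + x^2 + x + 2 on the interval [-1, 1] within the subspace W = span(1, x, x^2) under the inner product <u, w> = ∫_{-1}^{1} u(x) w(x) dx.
g(x) = 13*x^2/7 + 14*x/5 + 67/35

The best approximation g ∈ W is the orthogonal projection of f onto W. Writing g = a_0 + a_1 x + a_2 x^2, the coefficients solve the normal equations G · a = b where
  G_{ij} = <φ_i, φ_j> and b_i = <f, φ_i>, with φ_0 = 1, φ_1 = x, φ_2 = x^2.
G =
  [2, 0, 2/3]
  [0, 2/3, 0]
  [2/3, 0, 2/5],
b = (76/15, 28/15, 212/105).
Solving gives a_0 = 67/35, a_1 = 14/5, a_2 = 13/7, so
  g(x) = 13*x^2/7 + 14*x/5 + 67/35.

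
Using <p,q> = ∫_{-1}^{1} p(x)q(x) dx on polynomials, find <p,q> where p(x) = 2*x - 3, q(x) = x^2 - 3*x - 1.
<p,q> = 0

Expand the product: p(x)·q(x) = 2*x^3 - 9*x^2 + 7*x + 3.
∫_{-1}^{1} of each monomial x^k gives [2/(k+1) if k even, 0 if k odd]. Integrating term-by-term (or equivalently evaluating the antiderivative F(x) = x^4/2 - 3*x^3 + 7*x^2/2 + 3*x at the endpoints):
  F(1) − F(−1) = 4 − (4) = 0.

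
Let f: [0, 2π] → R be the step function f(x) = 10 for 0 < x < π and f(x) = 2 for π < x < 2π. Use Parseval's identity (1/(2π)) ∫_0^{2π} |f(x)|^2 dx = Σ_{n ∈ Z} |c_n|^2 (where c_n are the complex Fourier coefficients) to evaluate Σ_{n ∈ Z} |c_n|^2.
Σ |c_n|^2 = 52

Parseval equates the L^2 energy of f (normalised by 1/(2π)) with the ℓ^2 sum of its Fourier coefficients: (1/(2π)) ∫_0^{2π} |f|^2 = Σ |c_n|^2.
Compute the left side: (1/(2π)) [∫_0^π 10^2 dx + ∫_π^{2π} 2^2 dx] = (1/(2π)) · (100π + 4π) = (100 + 4)/2 = 52.
So Σ_{n ∈ Z} |c_n|^2 = 52.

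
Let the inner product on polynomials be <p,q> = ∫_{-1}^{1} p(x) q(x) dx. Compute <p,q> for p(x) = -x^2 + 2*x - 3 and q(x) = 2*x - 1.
<p,q> = 28/3

Expand the product: p(x)·q(x) = -2*x^3 + 5*x^2 - 8*x + 3.
∫_{-1}^{1} of each monomial x^k gives [2/(k+1) if k even, 0 if k odd]. Integrating term-by-term (or equivalently evaluating the antiderivative F(x) = -x^4/2 + 5*x^3/3 - 4*x^2 + 3*x at the endpoints):
  F(1) − F(−1) = 1/6 − (-55/6) = 28/3.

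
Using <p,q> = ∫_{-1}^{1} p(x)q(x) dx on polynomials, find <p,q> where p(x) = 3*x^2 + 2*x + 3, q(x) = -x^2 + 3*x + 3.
<p,q> = 124/5

Expand the product: p(x)·q(x) = -3*x^4 + 7*x^3 + 12*x^2 + 15*x + 9.
∫_{-1}^{1} of each monomial x^k gives [2/(k+1) if k even, 0 if k odd]. Integrating term-by-term (or equivalently evaluating the antiderivative F(x) = -3*x^5/5 + 7*x^4/4 + 4*x^3 + 15*x^2/2 + 9*x at the endpoints):
  F(1) − F(−1) = 433/20 − (-63/20) = 124/5.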